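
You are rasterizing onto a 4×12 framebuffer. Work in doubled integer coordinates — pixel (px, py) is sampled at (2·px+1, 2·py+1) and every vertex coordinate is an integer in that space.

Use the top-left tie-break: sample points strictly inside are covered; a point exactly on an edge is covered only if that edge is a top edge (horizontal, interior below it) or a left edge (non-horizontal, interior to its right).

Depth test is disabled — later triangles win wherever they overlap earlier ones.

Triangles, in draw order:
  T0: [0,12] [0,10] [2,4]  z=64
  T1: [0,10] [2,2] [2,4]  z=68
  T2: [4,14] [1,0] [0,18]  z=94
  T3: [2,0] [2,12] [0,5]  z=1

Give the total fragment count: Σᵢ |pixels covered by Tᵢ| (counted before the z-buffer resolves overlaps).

T0:
  2·area = 4
  edge (0, 12)→(0, 10): d=(0,-2) top-left  bias=+0
  edge (0, 10)→(2, 4): d=(2,-6) top-left  bias=+0
  edge (2, 4)→(0, 12): d=(-2,8) right/bottom  bias=-1
    (1,0)@(3, 1): e=[6,0,-2] → ·  [on edge]
    (0,3)@(1, 7): e=[2,0,2] → █  [on edge]
    (1,3)@(3, 7): e=[6,12,-14] → ·
    (0,4)@(1, 9): e=[2,4,-2] → ·
  covered (1 px):
    · · · ·
    · · · ·
    · · · ·
    █ · · ·
    · · · ·
    · · · ·
    · · · ·
    · · · ·
    · · · ·
    · · · ·
    · · · ·
    · · · ·
T1:
  2·area = 4
  edge (0, 10)→(2, 2): d=(2,-8) top-left  bias=+0
  edge (2, 2)→(2, 4): d=(0,2) right/bottom  bias=-1
  edge (2, 4)→(0, 10): d=(-2,6) right/bottom  bias=-1
    (1,0)@(3, 1): e=[6,-2,0] → ·  [on edge]
    (0,3)@(1, 7): e=[2,2,0] → ·  [on edge]
  covered (0 px):
    · · · ·
    · · · ·
    · · · ·
    · · · ·
    · · · ·
    · · · ·
    · · · ·
    · · · ·
    · · · ·
    · · · ·
    · · · ·
    · · · ·
T2:
  2·area = 68  (B↔C swapped to make it positive)
  edge (4, 14)→(0, 18): d=(-4,4) right/bottom  bias=-1
  edge (0, 18)→(1, 0): d=(1,-18) top-left  bias=+0
  edge (1, 0)→(4, 14): d=(3,14) right/bottom  bias=-1
    (0,0)@(1, 1): e=[64,1,3] → █
    (1,0)@(3, 1): e=[56,37,-25] → ·
    (0,1)@(1, 3): e=[56,3,9] → █
    (1,1)@(3, 3): e=[48,39,-19] → ·
    (0,2)@(1, 5): e=[48,5,15] → █
    (1,2)@(3, 5): e=[40,41,-13] → ·
    (0,3)@(1, 7): e=[40,7,21] → █
    (1,3)@(3, 7): e=[32,43,-7] → ·
    (0,4)@(1, 9): e=[32,9,27] → █
    (1,4)@(3, 9): e=[24,45,-1] → ·
    (0,5)@(1, 11): e=[24,11,33] → █
    (1,5)@(3, 11): e=[16,47,5] → █
    (3,5)@(7, 11): e=[0,119,-51] → ·  [on edge]
    (2,6)@(5, 13): e=[0,85,-17] → ·  [on edge]
    (1,7)@(3, 15): e=[0,51,17] → ·  [on edge]
    (0,8)@(1, 17): e=[0,17,51] → ·  [on edge]
  covered (10 px):
    █ · · ·
    █ · · ·
    █ · · ·
    █ · · ·
    █ · · ·
    █ █ · ·
    █ █ · ·
    █ · · ·
    · · · ·
    · · · ·
    · · · ·
    · · · ·
T3:
  2·area = 24
  edge (2, 0)→(2, 12): d=(0,12) right/bottom  bias=-1
  edge (2, 12)→(0, 5): d=(-2,-7) top-left  bias=+0
  edge (0, 5)→(2, 0): d=(2,-5) top-left  bias=+0
    (0,1)@(1, 3): e=[12,11,1] → █
    (1,1)@(3, 3): e=[-12,25,11] → ·
    (0,2)@(1, 5): e=[12,7,5] → █
    (1,2)@(3, 5): e=[-12,21,15] → ·
    (0,3)@(1, 7): e=[12,3,9] → █
    (1,3)@(3, 7): e=[-12,17,19] → ·
    (0,4)@(1, 9): e=[12,-1,13] → ·
  covered (3 px):
    · · · ·
    █ · · ·
    █ · · ·
    █ · · ·
    · · · ·
    · · · ·
    · · · ·
    · · · ·
    · · · ·
    · · · ·
    · · · ·
    · · · ·

Answer: 14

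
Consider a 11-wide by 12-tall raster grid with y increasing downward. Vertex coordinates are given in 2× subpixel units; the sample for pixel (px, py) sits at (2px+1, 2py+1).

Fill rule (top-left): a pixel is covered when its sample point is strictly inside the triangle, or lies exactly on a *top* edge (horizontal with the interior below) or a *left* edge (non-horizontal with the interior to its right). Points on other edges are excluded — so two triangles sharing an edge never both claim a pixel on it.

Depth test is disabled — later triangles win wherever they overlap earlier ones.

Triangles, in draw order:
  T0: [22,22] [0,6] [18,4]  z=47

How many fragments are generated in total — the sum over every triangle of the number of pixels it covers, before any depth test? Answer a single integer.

T0:
  2·area = 332
  edge (22, 22)→(0, 6): d=(-22,-16) top-left  bias=+0
  edge (0, 6)→(18, 4): d=(18,-2) top-left  bias=+0
  edge (18, 4)→(22, 22): d=(4,18) right/bottom  bias=-1
    (4,2)@(9, 5): e=[166,0,166] → █  [on edge]
    (5,2)@(11, 5): e=[198,4,130] → █
    (6,2)@(13, 5): e=[230,8,94] → █
    (7,2)@(15, 5): e=[262,12,58] → █
    (8,2)@(17, 5): e=[294,16,22] → █
    (9,2)@(19, 5): e=[326,20,-14] → ·
    (1,3)@(3, 7): e=[26,24,282] → █
    (2,3)@(5, 7): e=[58,28,246] → █
    (3,3)@(7, 7): e=[90,32,210] → █
    (9,3)@(19, 7): e=[282,56,-6] → ·
    (1,4)@(3, 9): e=[-18,60,290] → ·
    (2,4)@(5, 9): e=[14,64,254] → █
  covered (42 px):
    · · · · · · · · · · ·
    · · · · · · · · · · ·
    · · · · █ █ █ █ █ · ·
    · █ █ █ █ █ █ █ █ · ·
    · · █ █ █ █ █ █ █ █ ·
    · · · █ █ █ █ █ █ █ ·
    · · · · · █ █ █ █ █ ·
    · · · · · · █ █ █ █ ·
    · · · · · · · · █ █ ·
    · · · · · · · · · █ █
    · · · · · · · · · · █
    · · · · · · · · · · ·

Answer: 42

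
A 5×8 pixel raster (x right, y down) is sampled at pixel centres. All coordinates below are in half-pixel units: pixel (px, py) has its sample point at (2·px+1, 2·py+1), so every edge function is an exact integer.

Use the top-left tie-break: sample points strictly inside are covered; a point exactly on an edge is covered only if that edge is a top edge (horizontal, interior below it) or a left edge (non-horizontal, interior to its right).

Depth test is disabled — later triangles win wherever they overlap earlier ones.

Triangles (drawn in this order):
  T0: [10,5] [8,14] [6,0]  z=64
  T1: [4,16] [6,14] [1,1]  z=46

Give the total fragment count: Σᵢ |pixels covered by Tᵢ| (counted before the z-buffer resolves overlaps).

T0:
  2·area = 46
  edge (10, 5)→(8, 14): d=(-2,9) right/bottom  bias=-1
  edge (8, 14)→(6, 0): d=(-2,-14) top-left  bias=+0
  edge (6, 0)→(10, 5): d=(4,5) right/bottom  bias=-1
    (3,1)@(7, 3): e=[31,8,7] → █
    (4,1)@(9, 3): e=[13,36,-3] → ·
    (3,2)@(7, 5): e=[27,4,15] → █
    (4,2)@(9, 5): e=[9,32,5] → █
    (3,3)@(7, 7): e=[23,0,23] → █  [on edge]
    (3,4)@(7, 9): e=[19,-4,31] → ·
    (4,4)@(9, 9): e=[1,24,21] → █
    (4,5)@(9, 11): e=[-3,20,29] → ·
  covered (6 px):
    · · · · ·
    · · · █ ·
    · · · █ █
    · · · █ █
    · · · · █
    · · · · ·
    · · · · ·
    · · · · ·
T1:
  2·area = 36  (B↔C swapped to make it positive)
  edge (4, 16)→(1, 1): d=(-3,-15) top-left  bias=+0
  edge (1, 1)→(6, 14): d=(5,13) right/bottom  bias=-1
  edge (6, 14)→(4, 16): d=(-2,2) right/bottom  bias=-1
    (0,0)@(1, 1): e=[0,0,36] → ·  [on edge]
    (1,3)@(3, 7): e=[12,4,20] → █
    (2,3)@(5, 7): e=[42,-22,16] → ·
    (1,4)@(3, 9): e=[6,14,16] → █
    (2,4)@(5, 9): e=[36,-12,12] → ·
    (1,5)@(3, 11): e=[0,24,12] → █  [on edge]
    (2,5)@(5, 11): e=[30,-2,8] → ·
    (4,5)@(9, 11): e=[90,-54,0] → ·  [on edge]
    (1,6)@(3, 13): e=[-6,34,8] → ·
    (2,6)@(5, 13): e=[24,8,4] → █
    (3,6)@(7, 13): e=[54,-18,0] → ·  [on edge]
    (2,7)@(5, 15): e=[18,18,0] → ·  [on edge]
  covered (4 px):
    · · · · ·
    · · · · ·
    · · · · ·
    · █ · · ·
    · █ · · ·
    · █ · · ·
    · · █ · ·
    · · · · ·

Answer: 10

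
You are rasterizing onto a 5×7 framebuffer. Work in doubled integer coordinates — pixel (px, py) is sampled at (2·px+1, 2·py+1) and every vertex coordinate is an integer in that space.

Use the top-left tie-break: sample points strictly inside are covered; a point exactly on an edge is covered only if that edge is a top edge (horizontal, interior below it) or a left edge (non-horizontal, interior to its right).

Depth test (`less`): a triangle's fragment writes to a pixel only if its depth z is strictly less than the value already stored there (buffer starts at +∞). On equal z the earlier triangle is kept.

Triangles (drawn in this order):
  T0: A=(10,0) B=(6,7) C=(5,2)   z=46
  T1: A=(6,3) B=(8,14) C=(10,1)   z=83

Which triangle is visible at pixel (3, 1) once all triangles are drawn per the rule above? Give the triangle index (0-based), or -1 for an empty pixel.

T0:
  2·area = 27
  edge (10, 0)→(6, 7): d=(-4,7) right/bottom  bias=-1
  edge (6, 7)→(5, 2): d=(-1,-5) top-left  bias=+0
  edge (5, 2)→(10, 0): d=(5,-2) top-left  bias=+0
    (4,0)@(9, 1): e=[3,21,3] → █
    (3,1)@(7, 3): e=[9,9,9] → █
    (4,1)@(9, 3): e=[-5,19,13] → ·
    (3,2)@(7, 5): e=[1,7,19] → █
    (4,2)@(9, 5): e=[-13,17,23] → ·
    (3,3)@(7, 7): e=[-7,5,29] → ·
  covered (3 px):
    · · · · █
    · · · █ ·
    · · · █ ·
    · · · · ·
    · · · · ·
    · · · · ·
    · · · · ·
T1:
  2·area = 48  (B↔C swapped to make it positive)
  edge (6, 3)→(10, 1): d=(4,-2) top-left  bias=+0
  edge (10, 1)→(8, 14): d=(-2,13) right/bottom  bias=-1
  edge (8, 14)→(6, 3): d=(-2,-11) top-left  bias=+0
    (3,1)@(7, 3): e=[2,35,11] → █
    (4,1)@(9, 3): e=[6,9,33] → █
    (3,2)@(7, 5): e=[10,31,7] → █
    (3,3)@(7, 7): e=[18,27,3] → █
    (3,4)@(7, 9): e=[26,23,-1] → ·
    (4,4)@(9, 9): e=[30,-3,21] → ·
  covered (6 px):
    · · · · ·
    · · · █ █
    · · · █ █
    · · · █ █
    · · · · ·
    · · · · ·
    · · · · ·

Z-buffer (winner per pixel, '.' = empty):
  . . . . 0
  . . . 0 1
  . . . 0 1
  . . . 1 1
  . . . . .
  . . . . .
  . . . . .

Answer: 0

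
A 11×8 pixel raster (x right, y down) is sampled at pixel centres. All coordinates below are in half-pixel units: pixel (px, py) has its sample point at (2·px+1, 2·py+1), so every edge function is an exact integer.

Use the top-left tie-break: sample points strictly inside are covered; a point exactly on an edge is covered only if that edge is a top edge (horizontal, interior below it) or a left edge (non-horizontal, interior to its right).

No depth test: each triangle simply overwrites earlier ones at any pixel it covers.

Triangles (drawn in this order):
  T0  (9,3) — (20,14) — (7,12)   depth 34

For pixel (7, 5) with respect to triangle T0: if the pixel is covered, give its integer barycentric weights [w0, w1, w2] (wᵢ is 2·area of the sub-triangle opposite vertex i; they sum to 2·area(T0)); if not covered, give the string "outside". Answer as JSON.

T0:
  2·area = 121
  edge (9, 3)→(20, 14): d=(11,11) right/bottom  bias=-1
  edge (20, 14)→(7, 12): d=(-13,-2) top-left  bias=+0
  edge (7, 12)→(9, 3): d=(2,-9) top-left  bias=+0
    (3,0)@(7, 1): e=[0,143,-22] → ·  [on edge]
    (4,1)@(9, 3): e=[0,121,0] → ·  [on edge]
    (4,2)@(9, 5): e=[22,95,4] → #
    (5,2)@(11, 5): e=[0,99,22] → ·  [on edge]
    (4,3)@(9, 7): e=[44,69,8] → #
    (5,3)@(11, 7): e=[22,73,26] → #
    (6,3)@(13, 7): e=[0,77,44] → ·  [on edge]
    (4,4)@(9, 9): e=[66,43,12] → #
    (6,4)@(13, 9): e=[22,51,48] → #
    (7,4)@(15, 9): e=[0,55,66] → ·  [on edge]
    (4,5)@(9, 11): e=[88,17,16] → #
    (7,5)@(15, 11): e=[22,29,70] → #
    (8,5)@(17, 11): e=[0,33,88] → ·  [on edge]
    (9,6)@(19, 13): e=[0,11,110] → ·  [on edge]
    (10,7)@(21, 15): e=[0,-11,132] → ·  [on edge]
  covered (12 px):
    · · · · · · · · · · ·
    · · · · · · · · · · ·
    · · · · # · · · · · ·
    · · · · # # · · · · ·
    · · · · # # # · · · ·
    · · · · # # # # · · ·
    · · · · · · · # # · ·
    · · · · · · · · · · ·

Answer: [29,70,22]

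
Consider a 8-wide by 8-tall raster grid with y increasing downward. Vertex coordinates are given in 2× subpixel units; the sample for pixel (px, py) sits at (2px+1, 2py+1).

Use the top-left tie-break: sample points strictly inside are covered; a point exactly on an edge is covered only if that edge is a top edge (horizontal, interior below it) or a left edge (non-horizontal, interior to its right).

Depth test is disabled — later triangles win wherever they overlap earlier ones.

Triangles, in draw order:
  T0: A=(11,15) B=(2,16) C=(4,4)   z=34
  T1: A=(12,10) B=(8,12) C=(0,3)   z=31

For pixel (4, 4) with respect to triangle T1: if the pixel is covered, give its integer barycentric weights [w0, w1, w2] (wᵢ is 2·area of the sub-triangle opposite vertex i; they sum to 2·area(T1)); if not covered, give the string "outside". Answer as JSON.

T0:
  2·area = 106
  edge (11, 15)→(2, 16): d=(-9,1) right/bottom  bias=-1
  edge (2, 16)→(4, 4): d=(2,-12) top-left  bias=+0
  edge (4, 4)→(11, 15): d=(7,11) right/bottom  bias=-1
    (2,3)@(5, 7): e=[78,18,10] → #
    (3,3)@(7, 7): e=[76,42,-12] → ·
    (2,4)@(5, 9): e=[60,22,24] → #
    (3,4)@(7, 9): e=[58,46,2] → #
    (4,4)@(9, 9): e=[56,70,-20] → ·
    (1,5)@(3, 11): e=[44,2,60] → #
    (4,5)@(9, 11): e=[38,74,-6] → ·
    (1,6)@(3, 13): e=[26,6,74] → #
    (4,6)@(9, 13): e=[20,78,8] → #
    (5,6)@(11, 13): e=[18,102,-14] → ·
    (1,7)@(3, 15): e=[8,10,88] → #
    (5,7)@(11, 15): e=[0,106,0] → ·  [on edge]
  covered (14 px):
    · · · · · · · ·
    · · · · · · · ·
    · · · · · · · ·
    · · # · · · · ·
    · · # # · · · ·
    · # # # · · · ·
    · # # # # · · ·
    · # # # # · · ·
T1:
  2·area = 52
  edge (12, 10)→(8, 12): d=(-4,2) right/bottom  bias=-1
  edge (8, 12)→(0, 3): d=(-8,-9) top-left  bias=+0
  edge (0, 3)→(12, 10): d=(12,7) right/bottom  bias=-1
    (1,2)@(3, 5): e=[38,11,3] → #
    (2,2)@(5, 5): e=[34,29,-11] → ·
    (1,3)@(3, 7): e=[30,-5,27] → ·
    (2,3)@(5, 7): e=[26,13,13] → #
    (3,3)@(7, 7): e=[22,31,-1] → ·
    (2,4)@(5, 9): e=[18,-3,37] → ·
    (3,4)@(7, 9): e=[14,15,23] → #
    (4,4)@(9, 9): e=[10,33,9] → #
    (5,4)@(11, 9): e=[6,51,-5] → ·
    (3,5)@(7, 11): e=[6,-1,47] → ·
    (4,5)@(9, 11): e=[2,17,33] → #
    (5,5)@(11, 11): e=[-2,35,19] → ·
  covered (5 px):
    · · · · · · · ·
    · · · · · · · ·
    · # · · · · · ·
    · · # · · · · ·
    · · · # # · · ·
    · · · · # · · ·
    · · · · · · · ·
    · · · · · · · ·

Result: [33,9,10]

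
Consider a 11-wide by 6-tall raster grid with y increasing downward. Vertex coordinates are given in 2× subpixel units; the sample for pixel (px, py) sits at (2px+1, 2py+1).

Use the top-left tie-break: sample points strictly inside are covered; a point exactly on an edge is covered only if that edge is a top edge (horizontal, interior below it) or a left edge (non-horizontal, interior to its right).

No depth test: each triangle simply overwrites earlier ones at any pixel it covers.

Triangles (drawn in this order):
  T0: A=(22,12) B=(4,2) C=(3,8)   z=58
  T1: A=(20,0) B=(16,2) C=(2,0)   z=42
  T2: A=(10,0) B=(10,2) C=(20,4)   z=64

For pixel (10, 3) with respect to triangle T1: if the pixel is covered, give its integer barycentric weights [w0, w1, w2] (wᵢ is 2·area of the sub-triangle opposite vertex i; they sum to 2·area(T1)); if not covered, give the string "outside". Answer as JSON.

T0:
  2·area = 118  (B↔C swapped to make it positive)
  edge (22, 12)→(3, 8): d=(-19,-4) top-left  bias=+0
  edge (3, 8)→(4, 2): d=(1,-6) top-left  bias=+0
  edge (4, 2)→(22, 12): d=(18,10) right/bottom  bias=-1
    (2,1)@(5, 3): e=[103,7,8] → █
    (3,1)@(7, 3): e=[111,19,-12] → ·
    (2,2)@(5, 5): e=[65,9,44] → █
    (3,2)@(7, 5): e=[73,21,24] → █
    (4,2)@(9, 5): e=[81,33,4] → █
    (5,2)@(11, 5): e=[89,45,-16] → ·
    (2,3)@(5, 7): e=[27,11,80] → █
    (5,3)@(11, 7): e=[51,47,20] → █
    (6,3)@(13, 7): e=[59,59,0] → ·  [on edge]
    (2,4)@(5, 9): e=[-11,13,116] → ·
    (3,4)@(7, 9): e=[-3,25,96] → ·
    (4,4)@(9, 9): e=[5,37,76] → █
  covered (13 px):
    · · · · · · · · · · ·
    · · █ · · · · · · · ·
    · · █ █ █ · · · · · ·
    · · █ █ █ █ · · · · ·
    · · · · █ █ █ █ · · ·
    · · · · · · · · · █ ·
T1:
  2·area = 36
  edge (20, 0)→(16, 2): d=(-4,2) right/bottom  bias=-1
  edge (16, 2)→(2, 0): d=(-14,-2) top-left  bias=+0
  edge (2, 0)→(20, 0): d=(18,0) top-left  bias=+0
    (4,0)@(9, 1): e=[18,0,18] → █  [on edge]
    (5,0)@(11, 1): e=[14,4,18] → █
    (6,0)@(13, 1): e=[10,8,18] → █
    (7,0)@(15, 1): e=[6,12,18] → █
    (8,0)@(17, 1): e=[2,16,18] → █
    (9,0)@(19, 1): e=[-2,20,18] → ·
    (4,1)@(9, 3): e=[10,-28,54] → ·
    (5,1)@(11, 3): e=[6,-24,54] → ·
    (6,1)@(13, 3): e=[2,-20,54] → ·
    (7,1)@(15, 3): e=[-2,-16,54] → ·
    (8,1)@(17, 3): e=[-6,-12,54] → ·
  covered (5 px):
    · · · · █ █ █ █ █ · ·
    · · · · · · · · · · ·
    · · · · · · · · · · ·
    · · · · · · · · · · ·
    · · · · · · · · · · ·
    · · · · · · · · · · ·
T2:
  2·area = 20  (B↔C swapped to make it positive)
  edge (10, 0)→(20, 4): d=(10,4) right/bottom  bias=-1
  edge (20, 4)→(10, 2): d=(-10,-2) top-left  bias=+0
  edge (10, 2)→(10, 0): d=(0,-2) top-left  bias=+0
    (2,0)@(5, 1): e=[30,0,-10] → ·  [on edge]
    (5,0)@(11, 1): e=[6,12,2] → █
    (6,0)@(13, 1): e=[-2,16,6] → ·
    (5,1)@(11, 3): e=[26,-8,2] → ·
    (7,1)@(15, 3): e=[10,0,10] → █  [on edge]
    (8,1)@(17, 3): e=[2,4,14] → █
    (9,1)@(19, 3): e=[-6,8,18] → ·
    (7,2)@(15, 5): e=[30,-20,10] → ·
    (8,2)@(17, 5): e=[22,-16,14] → ·
  covered (3 px):
    · · · · · █ · · · · ·
    · · · · · · · █ █ · ·
    · · · · · · · · · · ·
    · · · · · · · · · · ·
    · · · · · · · · · · ·
    · · · · · · · · · · ·

Answer: "outside"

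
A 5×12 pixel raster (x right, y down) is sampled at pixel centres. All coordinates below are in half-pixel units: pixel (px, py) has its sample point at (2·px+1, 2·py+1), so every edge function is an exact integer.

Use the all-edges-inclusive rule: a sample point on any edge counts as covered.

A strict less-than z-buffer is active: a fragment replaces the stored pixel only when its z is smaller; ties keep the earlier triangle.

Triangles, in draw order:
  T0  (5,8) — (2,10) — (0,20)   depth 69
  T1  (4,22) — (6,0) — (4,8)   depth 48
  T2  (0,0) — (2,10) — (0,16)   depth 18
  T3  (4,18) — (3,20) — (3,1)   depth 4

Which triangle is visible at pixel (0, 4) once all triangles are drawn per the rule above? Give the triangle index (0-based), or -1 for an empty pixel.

T0:
  2·area = 26  (B↔C swapped to make it positive)
  edge (5, 8)→(0, 20): d=(-5,12) inclusive
  edge (0, 20)→(2, 10): d=(2,-10) inclusive
  edge (2, 10)→(5, 8): d=(3,-2) inclusive
    (1,2)@(3, 5): e=[39,0,-13] → ·  [on edge]
    (1,5)@(3, 11): e=[9,12,5] → █
    (2,5)@(5, 11): e=[-15,32,9] → ·
    (1,6)@(3, 13): e=[-1,16,11] → ·
    (0,7)@(1, 15): e=[13,0,13] → █  [on edge]
    (1,7)@(3, 15): e=[-11,20,17] → ·
    (0,8)@(1, 17): e=[3,4,19] → █
    (1,8)@(3, 17): e=[-21,24,23] → ·
    (0,9)@(1, 19): e=[-7,8,25] → ·
  covered (3 px):
    · · · · ·
    · · · · ·
    · · · · ·
    · · · · ·
    · · · · ·
    · █ · · ·
    · · · · ·
    █ · · · ·
    █ · · · ·
    · · · · ·
    · · · · ·
    · · · · ·
T1:
  2·area = 28  (B↔C swapped to make it positive)
  edge (4, 22)→(4, 8): d=(0,-14) inclusive
  edge (4, 8)→(6, 0): d=(2,-8) inclusive
  edge (6, 0)→(4, 22): d=(-2,22) inclusive
    (2,2)@(5, 5): e=[14,2,12] → █
    (3,2)@(7, 5): e=[42,18,-32] → ·
    (2,3)@(5, 7): e=[14,6,8] → █
    (3,3)@(7, 7): e=[42,22,-36] → ·
    (2,4)@(5, 9): e=[14,10,4] → █
    (3,4)@(7, 9): e=[42,26,-40] → ·
    (2,5)@(5, 11): e=[14,14,0] → █  [on edge]
    (3,5)@(7, 11): e=[42,30,-44] → ·
    (2,6)@(5, 13): e=[14,18,-4] → ·
  covered (4 px):
    · · · · ·
    · · · · ·
    · · █ · ·
    · · █ · ·
    · · █ · ·
    · · █ · ·
    · · · · ·
    · · · · ·
    · · · · ·
    · · · · ·
    · · · · ·
    · · · · ·
T2:
  2·area = 32
  edge (0, 0)→(2, 10): d=(2,10) inclusive
  edge (2, 10)→(0, 16): d=(-2,6) inclusive
  edge (0, 16)→(0, 0): d=(0,-16) inclusive
    (2,0)@(5, 1): e=[-48,0,80] → ·  [on edge]
    (0,2)@(1, 5): e=[0,16,16] → █  [on edge]
    (1,2)@(3, 5): e=[-20,4,48] → ·
    (0,3)@(1, 7): e=[4,12,16] → █
    (1,3)@(3, 7): e=[-16,0,48] → ·  [on edge]
    (0,4)@(1, 9): e=[8,8,16] → █
    (1,4)@(3, 9): e=[-12,-4,48] → ·
    (0,5)@(1, 11): e=[12,4,16] → █
    (1,5)@(3, 11): e=[-8,-8,48] → ·
    (0,6)@(1, 13): e=[16,0,16] → █  [on edge]
    (1,6)@(3, 13): e=[-4,-12,48] → ·
    (0,7)@(1, 15): e=[20,-4,16] → ·
    (1,7)@(3, 15): e=[0,-16,48] → ·  [on edge]
  covered (5 px):
    · · · · ·
    · · · · ·
    █ · · · ·
    █ · · · ·
    █ · · · ·
    █ · · · ·
    █ · · · ·
    · · · · ·
    · · · · ·
    · · · · ·
    · · · · ·
    · · · · ·
T3:
  2·area = 19
  edge (4, 18)→(3, 20): d=(-1,2) inclusive
  edge (3, 20)→(3, 1): d=(0,-19) inclusive
  edge (3, 1)→(4, 18): d=(1,17) inclusive
    (1,0)@(3, 1): e=[19,0,0] → █  [on edge]
    (2,0)@(5, 1): e=[15,38,-34] → ·
    (1,1)@(3, 3): e=[17,0,2] → █  [on edge]
    (2,1)@(5, 3): e=[13,38,-32] → ·
    (1,2)@(3, 5): e=[15,0,4] → █  [on edge]
    (2,2)@(5, 5): e=[11,38,-30] → ·
    (1,3)@(3, 7): e=[13,0,6] → █  [on edge]
    (2,3)@(5, 7): e=[9,38,-28] → ·
    (1,4)@(3, 9): e=[11,0,8] → █  [on edge]
    (2,4)@(5, 9): e=[7,38,-26] → ·
    (1,5)@(3, 11): e=[9,0,10] → █  [on edge]
    (2,5)@(5, 11): e=[5,38,-24] → ·
    (1,6)@(3, 13): e=[7,0,12] → █  [on edge]
    (1,7)@(3, 15): e=[5,0,14] → █  [on edge]
    (1,8)@(3, 17): e=[3,0,16] → █  [on edge]
    (1,9)@(3, 19): e=[1,0,18] → █  [on edge]
    (1,10)@(3, 21): e=[-1,0,20] → ·  [on edge]
    (1,11)@(3, 23): e=[-3,0,22] → ·  [on edge]
  covered (10 px):
    · █ · · ·
    · █ · · ·
    · █ · · ·
    · █ · · ·
    · █ · · ·
    · █ · · ·
    · █ · · ·
    · █ · · ·
    · █ · · ·
    · █ · · ·
    · · · · ·
    · · · · ·

Z-buffer (winner per pixel, '.' = empty):
  . 3 . . .
  . 3 . . .
  2 3 1 . .
  2 3 1 . .
  2 3 1 . .
  2 3 1 . .
  2 3 . . .
  0 3 . . .
  0 3 . . .
  . 3 . . .
  . . . . .
  . . . . .

Answer: 2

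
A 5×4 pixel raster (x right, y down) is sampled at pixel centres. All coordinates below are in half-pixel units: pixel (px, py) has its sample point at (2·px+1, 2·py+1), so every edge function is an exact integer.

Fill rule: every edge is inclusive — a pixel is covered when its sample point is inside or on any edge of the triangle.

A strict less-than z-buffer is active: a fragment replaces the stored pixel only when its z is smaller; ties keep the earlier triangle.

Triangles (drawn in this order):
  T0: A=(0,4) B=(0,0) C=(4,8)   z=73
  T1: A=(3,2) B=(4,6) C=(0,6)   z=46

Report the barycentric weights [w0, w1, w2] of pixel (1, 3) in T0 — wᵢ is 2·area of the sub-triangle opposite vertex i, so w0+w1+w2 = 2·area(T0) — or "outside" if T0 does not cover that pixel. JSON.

T0:
  2·area = 16
  edge (0, 4)→(0, 0): d=(0,-4) inclusive
  edge (0, 0)→(4, 8): d=(4,8) inclusive
  edge (4, 8)→(0, 4): d=(-4,-4) inclusive
    (0,1)@(1, 3): e=[4,4,8] → #
    (1,1)@(3, 3): e=[12,-12,16] → ·
    (0,2)@(1, 5): e=[4,12,0] → #  [on edge]
    (1,2)@(3, 5): e=[12,-4,8] → ·
    (0,3)@(1, 7): e=[4,20,-8] → ·
    (1,3)@(3, 7): e=[12,4,0] → #  [on edge]
    (2,3)@(5, 7): e=[20,-12,8] → ·
  covered (3 px):
    · · · · ·
    # · · · ·
    # · · · ·
    · # · · ·
T1:
  2·area = 16
  edge (3, 2)→(4, 6): d=(1,4) inclusive
  edge (4, 6)→(0, 6): d=(-4,0) inclusive
  edge (0, 6)→(3, 2): d=(3,-4) inclusive
    (1,1)@(3, 3): e=[1,12,3] → #
    (2,1)@(5, 3): e=[-7,12,11] → ·
    (0,2)@(1, 5): e=[11,4,1] → #
    (2,2)@(5, 5): e=[-5,4,17] → ·
    (0,3)@(1, 7): e=[13,-4,7] → ·
    (1,3)@(3, 7): e=[5,-4,15] → ·
  covered (3 px):
    · · · · ·
    · # · · ·
    # # · · ·
    · · · · ·

Final: [4,0,12]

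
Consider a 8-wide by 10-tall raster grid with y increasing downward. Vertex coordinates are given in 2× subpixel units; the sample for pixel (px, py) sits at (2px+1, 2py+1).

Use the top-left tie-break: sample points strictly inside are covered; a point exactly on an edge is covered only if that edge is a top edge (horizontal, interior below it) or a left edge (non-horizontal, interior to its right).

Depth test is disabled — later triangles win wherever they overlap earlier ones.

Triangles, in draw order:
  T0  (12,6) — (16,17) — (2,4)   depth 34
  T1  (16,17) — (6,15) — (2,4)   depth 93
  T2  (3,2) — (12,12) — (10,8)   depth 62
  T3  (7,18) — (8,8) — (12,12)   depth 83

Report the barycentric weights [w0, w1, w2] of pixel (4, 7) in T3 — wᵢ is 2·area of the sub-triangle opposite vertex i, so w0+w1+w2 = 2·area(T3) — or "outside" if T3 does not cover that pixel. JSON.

T0:
  2·area = 102
  edge (12, 6)→(16, 17): d=(4,11) right/bottom  bias=-1
  edge (16, 17)→(2, 4): d=(-14,-13) top-left  bias=+0
  edge (2, 4)→(12, 6): d=(10,2) right/bottom  bias=-1
    (2,2)@(5, 5): e=[73,25,4] → X
    (3,2)@(7, 5): e=[51,51,0] → .  [on edge]
    (2,3)@(5, 7): e=[81,-3,24] → .
    (3,3)@(7, 7): e=[59,23,20] → X
    (4,3)@(9, 7): e=[37,49,16] → X
    (5,3)@(11, 7): e=[15,75,12] → X
    (6,3)@(13, 7): e=[-7,101,8] → .
    (3,4)@(7, 9): e=[67,-5,40] → .
    (4,4)@(9, 9): e=[45,21,36] → X
    (6,4)@(13, 9): e=[1,73,28] → X
    (7,4)@(15, 9): e=[-21,99,24] → .
    (4,5)@(9, 11): e=[53,-7,56] → .
  covered (11 px):
    . . . . . . . .
    . . . . . . . .
    . . X . . . . .
    . . . X X X . .
    . . . . X X X .
    . . . . . X X .
    . . . . . . X .
    . . . . . . . X
    . . . . . . . .
    . . . . . . . .
T1:
  2·area = 102
  edge (16, 17)→(6, 15): d=(-10,-2) top-left  bias=+0
  edge (6, 15)→(2, 4): d=(-4,-11) top-left  bias=+0
  edge (2, 4)→(16, 17): d=(14,13) right/bottom  bias=-1
    (1,2)@(3, 5): e=[94,7,1] → X
    (2,2)@(5, 5): e=[98,29,-25] → .
    (1,3)@(3, 7): e=[74,-1,29] → .
    (2,3)@(5, 7): e=[78,21,3] → X
    (3,3)@(7, 7): e=[82,43,-23] → .
    (2,4)@(5, 9): e=[58,13,31] → X
    (3,4)@(7, 9): e=[62,35,5] → X
    (4,4)@(9, 9): e=[66,57,-21] → .
    (2,5)@(5, 11): e=[38,5,59] → X
    (4,5)@(9, 11): e=[46,49,7] → X
    (5,5)@(11, 11): e=[50,71,-19] → .
    (2,6)@(5, 13): e=[18,-3,87] → .
  covered (14 px):
    . . . . . . . .
    . . . . . . . .
    . X . . . . . .
    . . X . . . . .
    . . X X . . . .
    . . X X X . . .
    . . . X X X . .
    . . . X X X X .
    . . . . . . . .
    . . . . . . . .
T2:
  2·area = 16  (B↔C swapped to make it positive)
  edge (3, 2)→(10, 8): d=(7,6) right/bottom  bias=-1
  edge (10, 8)→(12, 12): d=(2,4) right/bottom  bias=-1
  edge (12, 12)→(3, 2): d=(-9,-10) top-left  bias=+0
  covered (0 px):
    . . . . . . . .
    . . . . . . . .
    . . . . . . . .
    . . . . . . . .
    . . . . . . . .
    . . . . . . . .
    . . . . . . . .
    . . . . . . . .
    . . . . . . . .
    . . . . . . . .
T3:
  2·area = 44
  edge (7, 18)→(8, 8): d=(1,-10) top-left  bias=+0
  edge (8, 8)→(12, 12): d=(4,4) right/bottom  bias=-1
  edge (12, 12)→(7, 18): d=(-5,6) right/bottom  bias=-1
    (0,0)@(1, 1): e=[-77,0,121] → .  [on edge]
    (1,1)@(3, 3): e=[-55,0,99] → .  [on edge]
    (2,2)@(5, 5): e=[-33,0,77] → .  [on edge]
    (3,3)@(7, 7): e=[-11,0,55] → .  [on edge]
    (4,4)@(9, 9): e=[11,0,33] → .  [on edge]
    (4,5)@(9, 11): e=[13,8,23] → X
    (5,5)@(11, 11): e=[33,0,11] → .  [on edge]
    (4,6)@(9, 13): e=[15,16,13] → X
    (5,6)@(11, 13): e=[35,8,1] → X
    (6,6)@(13, 13): e=[55,0,-11] → .  [on edge]
    (4,7)@(9, 15): e=[17,24,3] → X
    (5,7)@(11, 15): e=[37,16,-9] → .
    (7,7)@(15, 15): e=[77,0,-33] → .  [on edge]
  covered (4 px):
    . . . . . . . .
    . . . . . . . .
    . . . . . . . .
    . . . . . . . .
    . . . . . . . .
    . . . . X . . .
    . . . . X X . .
    . . . . X . . .
    . . . . . . . .
    . . . . . . . .

Final: [24,3,17]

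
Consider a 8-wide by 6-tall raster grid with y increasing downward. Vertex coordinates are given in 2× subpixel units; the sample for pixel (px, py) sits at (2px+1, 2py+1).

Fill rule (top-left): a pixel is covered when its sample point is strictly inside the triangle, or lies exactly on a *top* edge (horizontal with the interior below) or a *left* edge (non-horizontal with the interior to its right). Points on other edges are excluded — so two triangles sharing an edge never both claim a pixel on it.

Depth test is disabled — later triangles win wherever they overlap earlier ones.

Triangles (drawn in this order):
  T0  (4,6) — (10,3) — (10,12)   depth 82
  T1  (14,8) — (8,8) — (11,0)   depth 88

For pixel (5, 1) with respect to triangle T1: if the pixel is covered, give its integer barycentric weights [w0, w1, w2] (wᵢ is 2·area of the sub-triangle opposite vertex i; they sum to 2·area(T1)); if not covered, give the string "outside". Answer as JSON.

T0:
  2·area = 54
  edge (4, 6)→(10, 3): d=(6,-3) top-left  bias=+0
  edge (10, 3)→(10, 12): d=(0,9) right/bottom  bias=-1
  edge (10, 12)→(4, 6): d=(-6,-6) top-left  bias=+0
    (0,1)@(1, 3): e=[-27,81,0] → .  [on edge]
    (1,2)@(3, 5): e=[-9,63,0] → .  [on edge]
    (3,2)@(7, 5): e=[3,27,24] → X
    (4,2)@(9, 5): e=[9,9,36] → X
    (5,2)@(11, 5): e=[15,-9,48] → .
    (2,3)@(5, 7): e=[9,45,0] → X  [on edge]
    (5,3)@(11, 7): e=[27,-9,36] → .
    (2,4)@(5, 9): e=[21,45,-12] → .
    (3,4)@(7, 9): e=[27,27,0] → X  [on edge]
    (5,4)@(11, 9): e=[39,-9,24] → .
    (3,5)@(7, 11): e=[39,27,-12] → .
    (4,5)@(9, 11): e=[45,9,0] → X  [on edge]
  covered (8 px):
    . . . . . . . .
    . . . . . . . .
    . . . X X . . .
    . . X X X . . .
    . . . X X . . .
    . . . . X . . .
T1:
  2·area = 48
  edge (14, 8)→(8, 8): d=(-6,0) right/bottom  bias=-1
  edge (8, 8)→(11, 0): d=(3,-8) top-left  bias=+0
  edge (11, 0)→(14, 8): d=(3,8) right/bottom  bias=-1
    (5,0)@(11, 1): e=[42,3,3] → X
    (6,0)@(13, 1): e=[42,19,-13] → .
    (5,1)@(11, 3): e=[30,9,9] → X
    (6,1)@(13, 3): e=[30,25,-7] → .
    (5,2)@(11, 5): e=[18,15,15] → X
    (6,2)@(13, 5): e=[18,31,-1] → .
    (4,3)@(9, 7): e=[6,5,37] → X
    (6,3)@(13, 7): e=[6,37,5] → X
    (7,3)@(15, 7): e=[6,53,-11] → .
    (4,4)@(9, 9): e=[-6,11,43] → .
    (5,4)@(11, 9): e=[-6,27,27] → .
    (6,4)@(13, 9): e=[-6,43,11] → .
  covered (6 px):
    . . . . . X . .
    . . . . . X . .
    . . . . . X . .
    . . . . X X X .
    . . . . . . . .
    . . . . . . . .

Result: [9,9,30]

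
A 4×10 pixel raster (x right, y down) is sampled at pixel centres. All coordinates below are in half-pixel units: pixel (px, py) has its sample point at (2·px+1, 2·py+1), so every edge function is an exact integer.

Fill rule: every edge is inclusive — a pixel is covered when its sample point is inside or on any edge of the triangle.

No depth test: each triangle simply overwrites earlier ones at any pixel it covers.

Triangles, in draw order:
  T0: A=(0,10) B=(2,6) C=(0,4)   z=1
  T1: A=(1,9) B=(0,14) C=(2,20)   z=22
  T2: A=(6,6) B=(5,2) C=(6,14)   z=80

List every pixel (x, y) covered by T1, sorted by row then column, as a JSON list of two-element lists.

T0:
  2·area = 12  (B↔C swapped to make it positive)
  edge (0, 10)→(0, 4): d=(0,-6) inclusive
  edge (0, 4)→(2, 6): d=(2,2) inclusive
  edge (2, 6)→(0, 10): d=(-2,4) inclusive
    (0,2)@(1, 5): e=[6,0,6] → #  [on edge]
    (1,2)@(3, 5): e=[18,-4,-2] → ·
    (0,3)@(1, 7): e=[6,4,2] → #
    (1,3)@(3, 7): e=[18,0,-6] → ·  [on edge]
    (0,4)@(1, 9): e=[6,8,-2] → ·
    (2,4)@(5, 9): e=[30,0,-18] → ·  [on edge]
    (3,5)@(7, 11): e=[42,0,-30] → ·  [on edge]
  covered (2 px):
    · · · ·
    · · · ·
    # · · ·
    # · · ·
    · · · ·
    · · · ·
    · · · ·
    · · · ·
    · · · ·
    · · · ·
T1:
  2·area = 16  (B↔C swapped to make it positive)
  edge (1, 9)→(2, 20): d=(1,11) inclusive
  edge (2, 20)→(0, 14): d=(-2,-6) inclusive
  edge (0, 14)→(1, 9): d=(1,-5) inclusive
    (0,4)@(1, 9): e=[0,16,0] → #  [on edge]
    (1,4)@(3, 9): e=[-22,28,10] → ·
    (0,5)@(1, 11): e=[2,12,2] → #
    (1,5)@(3, 11): e=[-20,24,12] → ·
    (0,6)@(1, 13): e=[4,8,4] → #
    (1,6)@(3, 13): e=[-18,20,14] → ·
    (0,7)@(1, 15): e=[6,4,6] → #
    (1,7)@(3, 15): e=[-16,16,16] → ·
    (0,8)@(1, 17): e=[8,0,8] → #  [on edge]
    (1,8)@(3, 17): e=[-14,12,18] → ·
    (0,9)@(1, 19): e=[10,-4,10] → ·
  covered (5 px):
    · · · ·
    · · · ·
    · · · ·
    · · · ·
    # · · ·
    # · · ·
    # · · ·
    # · · ·
    # · · ·
    · · · ·
T2:
  2·area = 8  (B↔C swapped to make it positive)
  edge (6, 6)→(6, 14): d=(0,8) inclusive
  edge (6, 14)→(5, 2): d=(-1,-12) inclusive
  edge (5, 2)→(6, 6): d=(1,4) inclusive
  covered (0 px):
    · · · ·
    · · · ·
    · · · ·
    · · · ·
    · · · ·
    · · · ·
    · · · ·
    · · · ·
    · · · ·
    · · · ·

Result: [[0,4],[0,5],[0,6],[0,7],[0,8]]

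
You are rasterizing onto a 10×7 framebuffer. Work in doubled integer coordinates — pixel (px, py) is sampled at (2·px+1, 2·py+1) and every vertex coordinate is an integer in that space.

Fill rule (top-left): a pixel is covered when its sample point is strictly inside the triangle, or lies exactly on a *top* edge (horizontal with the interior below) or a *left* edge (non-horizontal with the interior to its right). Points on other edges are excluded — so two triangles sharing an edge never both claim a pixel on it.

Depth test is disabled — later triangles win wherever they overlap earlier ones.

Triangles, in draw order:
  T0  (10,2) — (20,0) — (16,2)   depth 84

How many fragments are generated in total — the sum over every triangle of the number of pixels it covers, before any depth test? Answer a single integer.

T0:
  2·area = 12
  edge (10, 2)→(20, 0): d=(10,-2) top-left  bias=+0
  edge (20, 0)→(16, 2): d=(-4,2) right/bottom  bias=-1
  edge (16, 2)→(10, 2): d=(-6,0) right/bottom  bias=-1
    (7,0)@(15, 1): e=[0,6,6] → #  [on edge]
    (8,0)@(17, 1): e=[4,2,6] → #
    (9,0)@(19, 1): e=[8,-2,6] → ·
    (2,1)@(5, 3): e=[0,18,-6] → ·  [on edge]
    (7,1)@(15, 3): e=[20,-2,-6] → ·
    (8,1)@(17, 3): e=[24,-6,-6] → ·
  covered (2 px):
    · · · · · · · # # ·
    · · · · · · · · · ·
    · · · · · · · · · ·
    · · · · · · · · · ·
    · · · · · · · · · ·
    · · · · · · · · · ·
    · · · · · · · · · ·

Final: 2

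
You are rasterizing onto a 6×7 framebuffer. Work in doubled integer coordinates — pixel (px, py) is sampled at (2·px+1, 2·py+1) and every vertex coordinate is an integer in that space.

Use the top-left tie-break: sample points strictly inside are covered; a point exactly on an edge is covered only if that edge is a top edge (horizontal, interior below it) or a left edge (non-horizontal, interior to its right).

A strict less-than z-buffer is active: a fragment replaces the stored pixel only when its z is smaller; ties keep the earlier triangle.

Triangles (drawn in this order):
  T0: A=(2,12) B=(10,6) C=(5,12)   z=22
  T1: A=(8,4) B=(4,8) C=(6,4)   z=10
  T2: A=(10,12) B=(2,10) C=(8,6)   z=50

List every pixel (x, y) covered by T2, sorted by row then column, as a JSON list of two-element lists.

T0:
  2·area = 18
  edge (2, 12)→(10, 6): d=(8,-6) top-left  bias=+0
  edge (10, 6)→(5, 12): d=(-5,6) right/bottom  bias=-1
  edge (5, 12)→(2, 12): d=(-3,0) right/bottom  bias=-1
    (4,3)@(9, 7): e=[2,1,15] → #
    (5,3)@(11, 7): e=[14,-11,15] → ·
    (3,4)@(7, 9): e=[6,3,9] → #
    (4,4)@(9, 9): e=[18,-9,9] → ·
    (2,5)@(5, 11): e=[10,5,3] → #
    (3,5)@(7, 11): e=[22,-7,3] → ·
    (2,6)@(5, 13): e=[26,-5,-3] → ·
  covered (3 px):
    · · · · · ·
    · · · · · ·
    · · · · · ·
    · · · · # ·
    · · · # · ·
    · · # · · ·
    · · · · · ·
T1:
  2·area = 8
  edge (8, 4)→(4, 8): d=(-4,4) right/bottom  bias=-1
  edge (4, 8)→(6, 4): d=(2,-4) top-left  bias=+0
  edge (6, 4)→(8, 4): d=(2,0) top-left  bias=+0
    (5,0)@(11, 1): e=[0,14,-6] → ·  [on edge]
    (4,1)@(9, 3): e=[0,10,-2] → ·  [on edge]
    (3,2)@(7, 5): e=[0,6,2] → ·  [on edge]
    (2,3)@(5, 7): e=[0,2,6] → ·  [on edge]
    (1,4)@(3, 9): e=[0,-2,10] → ·  [on edge]
    (0,5)@(1, 11): e=[0,-6,14] → ·  [on edge]
  covered (0 px):
    · · · · · ·
    · · · · · ·
    · · · · · ·
    · · · · · ·
    · · · · · ·
    · · · · · ·
    · · · · · ·
T2:
  2·area = 44
  edge (10, 12)→(2, 10): d=(-8,-2) top-left  bias=+0
  edge (2, 10)→(8, 6): d=(6,-4) top-left  bias=+0
  edge (8, 6)→(10, 12): d=(2,6) right/bottom  bias=-1
    (3,1)@(7, 3): e=[66,-22,0] → ·  [on edge]
    (3,3)@(7, 7): e=[34,2,8] → #
    (4,3)@(9, 7): e=[38,10,-4] → ·
    (2,4)@(5, 9): e=[14,6,24] → #
    (4,4)@(9, 9): e=[22,22,0] → ·  [on edge]
    (2,5)@(5, 11): e=[-2,18,28] → ·
    (3,5)@(7, 11): e=[2,26,16] → #
    (4,5)@(9, 11): e=[6,34,4] → #
    (5,5)@(11, 11): e=[10,42,-8] → ·
    (3,6)@(7, 13): e=[-14,38,20] → ·
    (4,6)@(9, 13): e=[-10,46,8] → ·
  covered (5 px):
    · · · · · ·
    · · · · · ·
    · · · · · ·
    · · · # · ·
    · · # # · ·
    · · · # # ·
    · · · · · ·

Answer: [[3,3],[2,4],[3,4],[3,5],[4,5]]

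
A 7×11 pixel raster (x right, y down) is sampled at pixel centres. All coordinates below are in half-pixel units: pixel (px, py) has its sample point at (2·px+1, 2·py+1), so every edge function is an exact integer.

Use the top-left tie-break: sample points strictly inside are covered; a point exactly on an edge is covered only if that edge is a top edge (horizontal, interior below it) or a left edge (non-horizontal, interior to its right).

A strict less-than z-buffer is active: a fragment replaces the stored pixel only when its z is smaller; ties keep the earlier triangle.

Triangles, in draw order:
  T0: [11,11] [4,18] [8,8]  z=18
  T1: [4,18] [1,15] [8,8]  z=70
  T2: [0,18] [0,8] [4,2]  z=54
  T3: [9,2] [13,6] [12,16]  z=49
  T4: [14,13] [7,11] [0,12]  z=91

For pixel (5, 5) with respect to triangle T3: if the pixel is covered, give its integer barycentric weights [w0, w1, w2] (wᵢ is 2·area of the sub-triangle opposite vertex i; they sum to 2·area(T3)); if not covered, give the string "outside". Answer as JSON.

T0:
  2·area = 42
  edge (11, 11)→(4, 18): d=(-7,7) right/bottom  bias=-1
  edge (4, 18)→(8, 8): d=(4,-10) top-left  bias=+0
  edge (8, 8)→(11, 11): d=(3,3) right/bottom  bias=-1
    (0,0)@(1, 1): e=[140,-98,0] → ·  [on edge]
    (1,1)@(3, 3): e=[112,-70,0] → ·  [on edge]
    (2,2)@(5, 5): e=[84,-42,0] → ·  [on edge]
    (3,3)@(7, 7): e=[56,-14,0] → ·  [on edge]
    (4,4)@(9, 9): e=[28,14,0] → ·  [on edge]
    (6,4)@(13, 9): e=[0,54,-12] → ·  [on edge]
    (3,5)@(7, 11): e=[28,2,12] → #
    (4,5)@(9, 11): e=[14,22,6] → #
    (5,5)@(11, 11): e=[0,42,0] → ·  [on edge]
    (3,6)@(7, 13): e=[14,10,18] → #
    (4,6)@(9, 13): e=[0,30,12] → ·  [on edge]
    (6,6)@(13, 13): e=[-28,70,0] → ·  [on edge]
    (3,7)@(7, 15): e=[0,18,24] → ·  [on edge]
    (2,8)@(5, 17): e=[0,6,36] → ·  [on edge]
    (1,9)@(3, 19): e=[0,-6,48] → ·  [on edge]
    (0,10)@(1, 21): e=[0,-18,60] → ·  [on edge]
  covered (3 px):
    · · · · · · ·
    · · · · · · ·
    · · · · · · ·
    · · · · · · ·
    · · · · · · ·
    · · · # # · ·
    · · · # · · ·
    · · · · · · ·
    · · · · · · ·
    · · · · · · ·
    · · · · · · ·
T1:
  2·area = 42
  edge (4, 18)→(1, 15): d=(-3,-3) top-left  bias=+0
  edge (1, 15)→(8, 8): d=(7,-7) top-left  bias=+0
  edge (8, 8)→(4, 18): d=(-4,10) right/bottom  bias=-1
    (6,1)@(13, 3): e=[72,0,-30] → ·  [on edge]
    (5,2)@(11, 5): e=[60,0,-18] → ·  [on edge]
    (4,3)@(9, 7): e=[48,0,-6] → ·  [on edge]
    (3,4)@(7, 9): e=[36,0,6] → #  [on edge]
    (4,4)@(9, 9): e=[42,14,-14] → ·
    (2,5)@(5, 11): e=[24,0,18] → #  [on edge]
    (3,5)@(7, 11): e=[30,14,-2] → ·
    (1,6)@(3, 13): e=[12,0,30] → #  [on edge]
    (3,6)@(7, 13): e=[24,28,-10] → ·
    (0,7)@(1, 15): e=[0,0,42] → #  [on edge]
    (3,7)@(7, 15): e=[18,42,-18] → ·
    (0,8)@(1, 17): e=[-6,14,34] → ·
    (1,8)@(3, 17): e=[0,28,14] → #  [on edge]
    (2,9)@(5, 19): e=[0,56,-14] → ·  [on edge]
    (3,10)@(7, 21): e=[0,84,-42] → ·  [on edge]
  covered (8 px):
    · · · · · · ·
    · · · · · · ·
    · · · · · · ·
    · · · · · · ·
    · · · # · · ·
    · · # · · · ·
    · # # · · · ·
    # # # · · · ·
    · # · · · · ·
    · · · · · · ·
    · · · · · · ·
T2:
  2·area = 40
  edge (0, 18)→(0, 8): d=(0,-10) top-left  bias=+0
  edge (0, 8)→(4, 2): d=(4,-6) top-left  bias=+0
  edge (4, 2)→(0, 18): d=(-4,16) right/bottom  bias=-1
    (1,2)@(3, 5): e=[30,6,4] → #
    (2,2)@(5, 5): e=[50,18,-28] → ·
    (0,3)@(1, 7): e=[10,2,28] → #
    (1,3)@(3, 7): e=[30,14,-4] → ·
    (0,4)@(1, 9): e=[10,10,20] → #
    (1,4)@(3, 9): e=[30,22,-12] → ·
    (0,5)@(1, 11): e=[10,18,12] → #
    (1,5)@(3, 11): e=[30,30,-20] → ·
    (0,6)@(1, 13): e=[10,26,4] → #
    (1,6)@(3, 13): e=[30,38,-28] → ·
    (0,7)@(1, 15): e=[10,34,-4] → ·
  covered (5 px):
    · · · · · · ·
    · · · · · · ·
    · # · · · · ·
    # · · · · · ·
    # · · · · · ·
    # · · · · · ·
    # · · · · · ·
    · · · · · · ·
    · · · · · · ·
    · · · · · · ·
    · · · · · · ·
T3:
  2·area = 44
  edge (9, 2)→(13, 6): d=(4,4) right/bottom  bias=-1
  edge (13, 6)→(12, 16): d=(-1,10) right/bottom  bias=-1
  edge (12, 16)→(9, 2): d=(-3,-14) top-left  bias=+0
    (5,2)@(11, 5): e=[4,21,19] → #
    (6,2)@(13, 5): e=[-4,1,47] → ·
    (5,3)@(11, 7): e=[12,19,13] → #
    (6,3)@(13, 7): e=[4,-1,41] → ·
    (5,4)@(11, 9): e=[20,17,7] → #
    (6,4)@(13, 9): e=[12,-3,35] → ·
    (5,5)@(11, 11): e=[28,15,1] → #
    (6,5)@(13, 11): e=[20,-5,29] → ·
    (5,6)@(11, 13): e=[36,13,-5] → ·
  covered (4 px):
    · · · · · · ·
    · · · · · · ·
    · · · · · # ·
    · · · · · # ·
    · · · · · # ·
    · · · · · # ·
    · · · · · · ·
    · · · · · · ·
    · · · · · · ·
    · · · · · · ·
    · · · · · · ·
T4:
  2·area = 21  (B↔C swapped to make it positive)
  edge (14, 13)→(0, 12): d=(-14,-1) top-left  bias=+0
  edge (0, 12)→(7, 11): d=(7,-1) top-left  bias=+0
  edge (7, 11)→(14, 13): d=(7,2) right/bottom  bias=-1
    (3,5)@(7, 11): e=[21,0,0] → ·  [on edge]
  covered (0 px):
    · · · · · · ·
    · · · · · · ·
    · · · · · · ·
    · · · · · · ·
    · · · · · · ·
    · · · · · · ·
    · · · · · · ·
    · · · · · · ·
    · · · · · · ·
    · · · · · · ·
    · · · · · · ·

Final: [15,1,28]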